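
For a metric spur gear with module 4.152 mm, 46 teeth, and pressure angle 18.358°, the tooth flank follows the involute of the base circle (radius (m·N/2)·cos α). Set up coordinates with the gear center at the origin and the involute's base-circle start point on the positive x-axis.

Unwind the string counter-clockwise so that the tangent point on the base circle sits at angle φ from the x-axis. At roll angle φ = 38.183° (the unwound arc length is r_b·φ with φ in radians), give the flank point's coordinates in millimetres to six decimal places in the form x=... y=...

x=108.582221 y=8.550859

pitch radius r_p = m·N/2 = 4.152·46/2 = 95.496000
base radius r_b = r_p·cos α = 95.496000·cos 18.358° = 90.635935
roll angle φ = 38.183° = 0.66641907 rad
x = r_b·(cos φ + φ·sin φ) = 90.635935·(0.78604034 + 0.66641907·0.61817520) = 108.582221
y = r_b·(sin φ − φ·cos φ) = 90.635935·(0.61817520 − 0.66641907·0.78604034) = 8.550859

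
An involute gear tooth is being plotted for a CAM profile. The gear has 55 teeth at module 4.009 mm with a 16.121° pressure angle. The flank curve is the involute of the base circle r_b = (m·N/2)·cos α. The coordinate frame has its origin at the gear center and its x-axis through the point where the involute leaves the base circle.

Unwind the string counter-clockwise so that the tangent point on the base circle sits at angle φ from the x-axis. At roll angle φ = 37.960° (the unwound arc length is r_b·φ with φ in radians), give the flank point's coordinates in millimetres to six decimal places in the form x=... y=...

pitch radius r_p = m·N/2 = 4.009·55/2 = 110.247500
base radius r_b = r_p·cos α = 110.247500·cos 16.121° = 105.912287
roll angle φ = 37.960° = 0.66252698 rad
x = r_b·(cos φ + φ·sin φ) = 105.912287·(0.78844037 + 0.66252698·0.61511119) = 126.667720
y = r_b·(sin φ − φ·cos φ) = 105.912287·(0.61511119 − 0.66252698·0.78844037) = 9.823170

x=126.667720 y=9.823170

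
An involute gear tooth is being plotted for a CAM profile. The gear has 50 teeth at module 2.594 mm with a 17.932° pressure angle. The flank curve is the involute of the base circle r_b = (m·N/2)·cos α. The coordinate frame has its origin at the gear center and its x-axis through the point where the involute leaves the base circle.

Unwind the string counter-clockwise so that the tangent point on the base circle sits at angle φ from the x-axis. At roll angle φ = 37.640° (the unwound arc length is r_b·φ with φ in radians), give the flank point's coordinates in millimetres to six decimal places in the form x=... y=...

pitch radius r_p = m·N/2 = 2.594·50/2 = 64.850000
base radius r_b = r_p·cos α = 64.850000·cos 17.932° = 61.699755
roll angle φ = 37.640° = 0.65694193 rad
x = r_b·(cos φ + φ·sin φ) = 61.699755·(0.79186349 + 0.65694193·0.61069814) = 73.611307
y = r_b·(sin φ − φ·cos φ) = 61.699755·(0.61069814 − 0.65694193·0.79186349) = 5.583199

x=73.611307 y=5.583199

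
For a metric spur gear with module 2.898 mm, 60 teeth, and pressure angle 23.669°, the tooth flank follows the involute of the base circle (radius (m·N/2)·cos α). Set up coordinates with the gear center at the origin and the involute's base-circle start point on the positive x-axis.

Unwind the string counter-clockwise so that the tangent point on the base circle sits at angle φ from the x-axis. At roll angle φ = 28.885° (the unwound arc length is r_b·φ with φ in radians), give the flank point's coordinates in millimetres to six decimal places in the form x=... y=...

pitch radius r_p = m·N/2 = 2.898·60/2 = 86.940000
base radius r_b = r_p·cos α = 86.940000·cos 23.669° = 79.626601
roll angle φ = 28.885° = 0.50413835 rad
x = r_b·(cos φ + φ·sin φ) = 79.626601·(0.87559102 + 0.50413835·0.48305317) = 89.111456
y = r_b·(sin φ − φ·cos φ) = 79.626601·(0.48305317 − 0.50413835·0.87559102) = 3.315186

x=89.111456 y=3.315186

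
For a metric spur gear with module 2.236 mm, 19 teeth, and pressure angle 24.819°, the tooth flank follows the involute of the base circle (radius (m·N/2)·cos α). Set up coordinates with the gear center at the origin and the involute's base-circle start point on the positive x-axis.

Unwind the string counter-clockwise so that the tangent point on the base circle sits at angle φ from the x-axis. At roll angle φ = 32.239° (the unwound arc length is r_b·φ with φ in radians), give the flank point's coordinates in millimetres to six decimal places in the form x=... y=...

pitch radius r_p = m·N/2 = 2.236·19/2 = 21.242000
base radius r_b = r_p·cos α = 21.242000·cos 24.819° = 19.280053
roll angle φ = 32.239° = 0.56267670 rad
x = r_b·(cos φ + φ·sin φ) = 19.280053·(0.84583025 + 0.56267670·0.53345214) = 22.094774
y = r_b·(sin φ − φ·cos φ) = 19.280053·(0.53345214 − 0.56267670·0.84583025) = 1.109050

x=22.094774 y=1.109050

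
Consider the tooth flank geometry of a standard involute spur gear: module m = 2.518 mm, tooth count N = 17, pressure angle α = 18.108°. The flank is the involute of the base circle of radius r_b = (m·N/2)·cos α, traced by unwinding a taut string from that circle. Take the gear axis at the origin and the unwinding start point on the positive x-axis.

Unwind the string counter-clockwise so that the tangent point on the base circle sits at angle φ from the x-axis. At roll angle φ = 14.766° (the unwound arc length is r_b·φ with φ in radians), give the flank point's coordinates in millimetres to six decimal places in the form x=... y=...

pitch radius r_p = m·N/2 = 2.518·17/2 = 21.403000
base radius r_b = r_p·cos α = 21.403000·cos 18.108° = 20.342960
roll angle φ = 14.766° = 0.25771532 rad
x = r_b·(cos φ + φ·sin φ) = 20.342960·(0.96697480 + 0.25771532·0.25487199) = 21.007345
y = r_b·(sin φ − φ·cos φ) = 20.342960·(0.25487199 − 0.25771532·0.96697480) = 0.115299

x=21.007345 y=0.115299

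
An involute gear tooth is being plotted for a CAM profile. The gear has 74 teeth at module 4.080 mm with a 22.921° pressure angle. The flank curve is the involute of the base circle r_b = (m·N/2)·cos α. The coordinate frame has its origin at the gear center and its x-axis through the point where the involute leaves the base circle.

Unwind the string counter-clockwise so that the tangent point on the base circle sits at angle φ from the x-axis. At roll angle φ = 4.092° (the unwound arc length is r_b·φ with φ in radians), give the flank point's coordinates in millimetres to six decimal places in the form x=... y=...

x=139.394756 y=0.016875

pitch radius r_p = m·N/2 = 4.080·74/2 = 150.960000
base radius r_b = r_p·cos α = 150.960000·cos 22.921° = 139.040609
roll angle φ = 4.092° = 0.07141887 rad
x = r_b·(cos φ + φ·sin φ) = 139.040609·(0.99745076 + 0.07141887·0.07135817) = 139.394756
y = r_b·(sin φ − φ·cos φ) = 139.040609·(0.07135817 − 0.07141887·0.99745076) = 0.016875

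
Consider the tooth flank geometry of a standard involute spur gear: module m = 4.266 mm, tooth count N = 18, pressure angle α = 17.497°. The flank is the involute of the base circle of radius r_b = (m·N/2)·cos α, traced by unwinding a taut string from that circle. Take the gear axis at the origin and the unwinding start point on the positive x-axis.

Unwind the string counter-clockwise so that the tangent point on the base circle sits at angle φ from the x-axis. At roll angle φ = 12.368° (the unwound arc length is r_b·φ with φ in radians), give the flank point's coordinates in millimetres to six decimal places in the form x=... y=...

x=37.460828 y=0.122201

pitch radius r_p = m·N/2 = 4.266·18/2 = 38.394000
base radius r_b = r_p·cos α = 38.394000·cos 17.497° = 36.617613
roll angle φ = 12.368° = 0.21586232 rad
x = r_b·(cos φ + φ·sin φ) = 36.617613·(0.97679206 + 0.21586232·0.21418982) = 37.460828
y = r_b·(sin φ − φ·cos φ) = 36.617613·(0.21418982 − 0.21586232·0.97679206) = 0.122201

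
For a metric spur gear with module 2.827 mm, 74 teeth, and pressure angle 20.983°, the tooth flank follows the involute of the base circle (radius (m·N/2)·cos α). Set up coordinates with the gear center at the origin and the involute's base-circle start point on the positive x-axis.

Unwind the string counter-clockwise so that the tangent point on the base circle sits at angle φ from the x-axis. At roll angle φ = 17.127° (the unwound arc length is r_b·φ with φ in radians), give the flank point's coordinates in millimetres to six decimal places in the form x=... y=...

x=101.929019 y=0.861783

pitch radius r_p = m·N/2 = 2.827·74/2 = 104.599000
base radius r_b = r_p·cos α = 104.599000·cos 20.983° = 97.662697
roll angle φ = 17.127° = 0.29892254 rad
x = r_b·(cos φ + φ·sin φ) = 97.662697·(0.95565435 + 0.29892254·0.29449070) = 101.929019
y = r_b·(sin φ − φ·cos φ) = 97.662697·(0.29449070 − 0.29892254·0.95565435) = 0.861783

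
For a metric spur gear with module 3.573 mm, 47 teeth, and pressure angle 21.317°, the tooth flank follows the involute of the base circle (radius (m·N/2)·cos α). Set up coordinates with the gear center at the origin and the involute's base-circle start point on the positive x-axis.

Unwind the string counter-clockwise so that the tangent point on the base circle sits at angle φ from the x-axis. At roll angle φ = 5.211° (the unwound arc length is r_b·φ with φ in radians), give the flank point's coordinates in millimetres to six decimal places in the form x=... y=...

pitch radius r_p = m·N/2 = 3.573·47/2 = 83.965500
base radius r_b = r_p·cos α = 83.965500·cos 21.317° = 78.220867
roll angle φ = 5.211° = 0.09094911 rad
x = r_b·(cos φ + φ·sin φ) = 78.220867·(0.99586698 + 0.09094911·0.09082377) = 78.543709
y = r_b·(sin φ − φ·cos φ) = 78.220867·(0.09082377 − 0.09094911·0.99586698) = 0.019599

x=78.543709 y=0.019599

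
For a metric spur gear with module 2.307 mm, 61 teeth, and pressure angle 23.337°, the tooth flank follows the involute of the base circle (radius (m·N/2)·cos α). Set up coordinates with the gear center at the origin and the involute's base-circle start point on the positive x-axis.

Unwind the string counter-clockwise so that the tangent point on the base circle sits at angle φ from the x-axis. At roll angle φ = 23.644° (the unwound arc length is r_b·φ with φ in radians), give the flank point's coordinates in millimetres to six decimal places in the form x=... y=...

pitch radius r_p = m·N/2 = 2.307·61/2 = 70.363500
base radius r_b = r_p·cos α = 70.363500·cos 23.337° = 64.607115
roll angle φ = 23.644° = 0.41266565 rad
x = r_b·(cos φ + φ·sin φ) = 64.607115·(0.91605501 + 0.41266565·0.40105263) = 69.876191
y = r_b·(sin φ − φ·cos φ) = 64.607115·(0.40105263 − 0.41266565·0.91605501) = 1.487785

x=69.876191 y=1.487785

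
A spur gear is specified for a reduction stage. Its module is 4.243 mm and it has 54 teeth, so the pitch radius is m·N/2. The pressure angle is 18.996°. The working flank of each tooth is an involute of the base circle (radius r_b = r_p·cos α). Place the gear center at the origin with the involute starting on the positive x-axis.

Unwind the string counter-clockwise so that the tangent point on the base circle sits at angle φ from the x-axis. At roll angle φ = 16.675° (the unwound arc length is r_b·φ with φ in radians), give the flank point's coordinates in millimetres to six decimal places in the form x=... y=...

x=112.812948 y=0.882557

pitch radius r_p = m·N/2 = 4.243·54/2 = 114.561000
base radius r_b = r_p·cos α = 114.561000·cos 18.996° = 108.322157
roll angle φ = 16.675° = 0.29103365 rad
x = r_b·(cos φ + φ·sin φ) = 108.322157·(0.95794779 + 0.29103365·0.28694256) = 112.812948
y = r_b·(sin φ − φ·cos φ) = 108.322157·(0.28694256 − 0.29103365·0.95794779) = 0.882557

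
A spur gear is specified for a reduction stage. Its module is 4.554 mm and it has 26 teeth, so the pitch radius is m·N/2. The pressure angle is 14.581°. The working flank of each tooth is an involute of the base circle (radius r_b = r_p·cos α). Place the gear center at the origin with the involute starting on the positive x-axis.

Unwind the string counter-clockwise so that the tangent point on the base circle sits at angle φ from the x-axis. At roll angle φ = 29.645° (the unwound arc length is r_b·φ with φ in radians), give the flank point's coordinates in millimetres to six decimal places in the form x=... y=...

x=64.458714 y=2.575211

pitch radius r_p = m·N/2 = 4.554·26/2 = 59.202000
base radius r_b = r_p·cos α = 59.202000·cos 14.581° = 57.295264
roll angle φ = 29.645° = 0.51740286 rad
x = r_b·(cos φ + φ·sin φ) = 57.295264·(0.86910672 + 0.51740286·0.49462461) = 64.458714
y = r_b·(sin φ − φ·cos φ) = 57.295264·(0.49462461 − 0.51740286·0.86910672) = 2.575211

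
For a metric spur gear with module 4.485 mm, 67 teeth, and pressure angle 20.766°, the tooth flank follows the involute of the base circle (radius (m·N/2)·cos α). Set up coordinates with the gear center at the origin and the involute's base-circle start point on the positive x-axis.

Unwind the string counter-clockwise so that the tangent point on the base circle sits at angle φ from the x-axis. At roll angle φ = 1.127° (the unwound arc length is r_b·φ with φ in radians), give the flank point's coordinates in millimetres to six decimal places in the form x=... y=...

x=140.514032 y=0.000356

pitch radius r_p = m·N/2 = 4.485·67/2 = 150.247500
base radius r_b = r_p·cos α = 150.247500·cos 20.766° = 140.486857
roll angle φ = 1.127° = 0.01966986 rad
x = r_b·(cos φ + φ·sin φ) = 140.486857·(0.99980655 + 0.01966986·0.01966859) = 140.514032
y = r_b·(sin φ − φ·cos φ) = 140.486857·(0.01966859 − 0.01966986·0.99980655) = 0.000356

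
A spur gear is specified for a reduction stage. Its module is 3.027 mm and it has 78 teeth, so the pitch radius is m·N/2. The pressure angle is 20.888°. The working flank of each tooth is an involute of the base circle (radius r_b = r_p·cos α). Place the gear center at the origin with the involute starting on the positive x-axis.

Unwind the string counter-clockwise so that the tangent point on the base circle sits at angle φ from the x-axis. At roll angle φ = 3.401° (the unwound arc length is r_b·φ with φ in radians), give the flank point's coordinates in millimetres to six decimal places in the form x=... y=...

pitch radius r_p = m·N/2 = 3.027·78/2 = 118.053000
base radius r_b = r_p·cos α = 118.053000·cos 20.888° = 110.294459
roll angle φ = 3.401° = 0.05935865 rad
x = r_b·(cos φ + φ·sin φ) = 110.294459·(0.99823879 + 0.05935865·0.05932380) = 110.488596
y = r_b·(sin φ − φ·cos φ) = 110.294459·(0.05932380 − 0.05935865·0.99823879) = 0.007687

x=110.488596 y=0.007687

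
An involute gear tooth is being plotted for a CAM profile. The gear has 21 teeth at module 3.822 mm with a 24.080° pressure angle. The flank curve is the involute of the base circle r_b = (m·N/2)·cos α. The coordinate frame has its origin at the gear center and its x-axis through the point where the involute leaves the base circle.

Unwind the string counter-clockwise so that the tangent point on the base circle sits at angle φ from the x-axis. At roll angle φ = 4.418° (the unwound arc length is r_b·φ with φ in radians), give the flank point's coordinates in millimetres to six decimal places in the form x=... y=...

pitch radius r_p = m·N/2 = 3.822·21/2 = 40.131000
base radius r_b = r_p·cos α = 40.131000·cos 24.080° = 36.638666
roll angle φ = 4.418° = 0.07710865 rad
x = r_b·(cos φ + φ·sin φ) = 36.638666·(0.99702860 + 0.07710865·0.07703226) = 36.747426
y = r_b·(sin φ − φ·cos φ) = 36.638666·(0.07703226 − 0.07710865·0.99702860) = 0.005596

x=36.747426 y=0.005596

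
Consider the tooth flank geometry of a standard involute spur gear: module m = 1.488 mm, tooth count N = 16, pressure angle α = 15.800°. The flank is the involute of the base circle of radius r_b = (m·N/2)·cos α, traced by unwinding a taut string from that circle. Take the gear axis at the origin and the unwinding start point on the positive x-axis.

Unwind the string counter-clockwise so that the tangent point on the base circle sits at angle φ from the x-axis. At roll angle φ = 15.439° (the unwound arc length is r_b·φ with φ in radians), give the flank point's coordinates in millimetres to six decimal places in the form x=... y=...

x=11.862568 y=0.074161

pitch radius r_p = m·N/2 = 1.488·16/2 = 11.904000
base radius r_b = r_p·cos α = 11.904000·cos 15.800° = 11.454243
roll angle φ = 15.439° = 0.26946138 rad
x = r_b·(cos φ + φ·sin φ) = 11.454243·(0.96391442 + 0.26946138·0.26621229) = 11.862568
y = r_b·(sin φ − φ·cos φ) = 11.454243·(0.26621229 − 0.26946138·0.96391442) = 0.074161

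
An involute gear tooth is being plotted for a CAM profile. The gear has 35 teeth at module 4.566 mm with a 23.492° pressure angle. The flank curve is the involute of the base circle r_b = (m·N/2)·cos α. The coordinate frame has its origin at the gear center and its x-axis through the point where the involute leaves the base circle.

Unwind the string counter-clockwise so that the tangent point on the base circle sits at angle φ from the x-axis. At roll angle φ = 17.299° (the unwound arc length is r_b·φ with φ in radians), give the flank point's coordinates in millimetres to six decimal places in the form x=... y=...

x=76.546539 y=0.666205

pitch radius r_p = m·N/2 = 4.566·35/2 = 79.905000
base radius r_b = r_p·cos α = 79.905000·cos 23.492° = 73.282133
roll angle φ = 17.299° = 0.30192451 rad
x = r_b·(cos φ + φ·sin φ) = 73.282133·(0.95476599 + 0.30192451·0.29735821) = 76.546539
y = r_b·(sin φ − φ·cos φ) = 73.282133·(0.29735821 − 0.30192451·0.95476599) = 0.666205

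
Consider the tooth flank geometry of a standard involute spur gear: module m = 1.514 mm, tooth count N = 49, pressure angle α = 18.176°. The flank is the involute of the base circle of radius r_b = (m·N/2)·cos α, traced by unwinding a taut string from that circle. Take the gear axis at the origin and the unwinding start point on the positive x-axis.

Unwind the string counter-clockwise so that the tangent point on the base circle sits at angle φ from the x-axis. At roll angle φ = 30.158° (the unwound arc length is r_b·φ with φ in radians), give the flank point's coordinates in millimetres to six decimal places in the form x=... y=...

pitch radius r_p = m·N/2 = 1.514·49/2 = 37.093000
base radius r_b = r_p·cos α = 37.093000·cos 18.176° = 35.242163
roll angle φ = 30.158° = 0.52635640 rad
x = r_b·(cos φ + φ·sin φ) = 35.242163·(0.86464330 + 0.52635640·0.50238627) = 39.791134
y = r_b·(sin φ − φ·cos φ) = 35.242163·(0.50238627 − 0.52635640·0.86464330) = 1.666099

x=39.791134 y=1.666099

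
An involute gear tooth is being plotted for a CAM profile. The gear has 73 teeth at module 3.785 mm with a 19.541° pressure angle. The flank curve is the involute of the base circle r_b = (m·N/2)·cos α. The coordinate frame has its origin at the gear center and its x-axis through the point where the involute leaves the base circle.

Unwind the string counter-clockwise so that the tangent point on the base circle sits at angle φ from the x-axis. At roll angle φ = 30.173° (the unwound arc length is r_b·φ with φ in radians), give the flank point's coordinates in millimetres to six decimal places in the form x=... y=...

x=147.016040 y=6.164093

pitch radius r_p = m·N/2 = 3.785·73/2 = 138.152500
base radius r_b = r_p·cos α = 138.152500·cos 19.541° = 130.195245
roll angle φ = 30.173° = 0.52661820 rad
x = r_b·(cos φ + φ·sin φ) = 130.195245·(0.86451175 + 0.52661820·0.50261261) = 147.016040
y = r_b·(sin φ − φ·cos φ) = 130.195245·(0.50261261 − 0.52661820·0.86451175) = 6.164093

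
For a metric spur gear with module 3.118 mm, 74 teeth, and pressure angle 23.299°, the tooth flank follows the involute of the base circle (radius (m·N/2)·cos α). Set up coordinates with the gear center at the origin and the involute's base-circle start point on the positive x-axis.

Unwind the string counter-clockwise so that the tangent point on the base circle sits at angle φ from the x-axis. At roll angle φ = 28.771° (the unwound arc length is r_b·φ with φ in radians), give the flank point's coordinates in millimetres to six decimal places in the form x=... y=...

pitch radius r_p = m·N/2 = 3.118·74/2 = 115.366000
base radius r_b = r_p·cos α = 115.366000·cos 23.299° = 105.958282
roll angle φ = 28.771° = 0.50214868 rad
x = r_b·(cos φ + φ·sin φ) = 105.958282·(0.87655041 + 0.50214868·0.48131007) = 118.486749
y = r_b·(sin φ − φ·cos φ) = 105.958282·(0.48131007 − 0.50214868·0.87655041) = 4.360336

x=118.486749 y=4.360336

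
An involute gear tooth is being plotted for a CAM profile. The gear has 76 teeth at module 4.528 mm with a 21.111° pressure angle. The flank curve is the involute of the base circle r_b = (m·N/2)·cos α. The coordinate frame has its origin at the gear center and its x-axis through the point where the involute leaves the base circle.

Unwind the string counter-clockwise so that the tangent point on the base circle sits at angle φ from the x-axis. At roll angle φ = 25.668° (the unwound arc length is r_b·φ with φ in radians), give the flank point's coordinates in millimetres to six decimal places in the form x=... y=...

x=175.824057 y=4.714803

pitch radius r_p = m·N/2 = 4.528·76/2 = 172.064000
base radius r_b = r_p·cos α = 172.064000·cos 21.111° = 160.515822
roll angle φ = 25.668° = 0.44799111 rad
x = r_b·(cos φ + φ·sin φ) = 160.515822·(0.90131908 + 0.44799111·0.43315576) = 175.824057
y = r_b·(sin φ − φ·cos φ) = 160.515822·(0.43315576 − 0.44799111·0.90131908) = 4.714803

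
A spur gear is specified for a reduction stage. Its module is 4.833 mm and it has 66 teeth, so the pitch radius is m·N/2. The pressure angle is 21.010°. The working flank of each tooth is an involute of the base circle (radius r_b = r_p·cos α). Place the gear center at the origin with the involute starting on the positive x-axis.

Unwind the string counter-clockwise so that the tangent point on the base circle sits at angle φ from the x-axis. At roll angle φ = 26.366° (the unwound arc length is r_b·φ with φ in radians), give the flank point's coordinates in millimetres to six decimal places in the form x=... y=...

pitch radius r_p = m·N/2 = 4.833·66/2 = 159.489000
base radius r_b = r_p·cos α = 159.489000·cos 21.010° = 148.885831
roll angle φ = 26.366° = 0.46017351 rad
x = r_b·(cos φ + φ·sin φ) = 148.885831·(0.89597545 + 0.46017351·0.44410357) = 163.825058
y = r_b·(sin φ − φ·cos φ) = 148.885831·(0.44410357 − 0.46017351·0.89597545) = 4.734481

x=163.825058 y=4.734481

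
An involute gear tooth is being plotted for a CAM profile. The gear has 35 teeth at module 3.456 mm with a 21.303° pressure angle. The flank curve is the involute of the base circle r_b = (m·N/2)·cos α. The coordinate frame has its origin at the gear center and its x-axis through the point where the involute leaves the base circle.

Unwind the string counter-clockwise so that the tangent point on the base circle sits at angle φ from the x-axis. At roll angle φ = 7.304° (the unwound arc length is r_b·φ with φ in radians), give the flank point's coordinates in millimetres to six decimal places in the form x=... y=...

x=56.803524 y=0.038847

pitch radius r_p = m·N/2 = 3.456·35/2 = 60.480000
base radius r_b = r_p·cos α = 60.480000·cos 21.303° = 56.347535
roll angle φ = 7.304° = 0.12747885 rad
x = r_b·(cos φ + φ·sin φ) = 56.347535·(0.99188557 + 0.12747885·0.12713386) = 56.803524
y = r_b·(sin φ − φ·cos φ) = 56.347535·(0.12713386 − 0.12747885·0.99188557) = 0.038847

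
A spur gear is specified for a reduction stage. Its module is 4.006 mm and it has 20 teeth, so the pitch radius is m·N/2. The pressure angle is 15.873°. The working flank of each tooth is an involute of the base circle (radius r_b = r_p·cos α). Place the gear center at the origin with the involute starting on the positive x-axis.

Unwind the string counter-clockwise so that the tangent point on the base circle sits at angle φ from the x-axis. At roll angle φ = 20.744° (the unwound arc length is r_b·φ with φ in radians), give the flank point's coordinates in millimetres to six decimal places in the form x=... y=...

pitch radius r_p = m·N/2 = 4.006·20/2 = 40.060000
base radius r_b = r_p·cos α = 40.060000·cos 15.873° = 38.532524
roll angle φ = 20.744° = 0.36205110 rad
x = r_b·(cos φ + φ·sin φ) = 38.532524·(0.93517231 + 0.36205110·0.35419311) = 40.975807
y = r_b·(sin φ − φ·cos φ) = 38.532524·(0.35419311 − 0.36205110·0.93517231) = 0.601606

x=40.975807 y=0.601606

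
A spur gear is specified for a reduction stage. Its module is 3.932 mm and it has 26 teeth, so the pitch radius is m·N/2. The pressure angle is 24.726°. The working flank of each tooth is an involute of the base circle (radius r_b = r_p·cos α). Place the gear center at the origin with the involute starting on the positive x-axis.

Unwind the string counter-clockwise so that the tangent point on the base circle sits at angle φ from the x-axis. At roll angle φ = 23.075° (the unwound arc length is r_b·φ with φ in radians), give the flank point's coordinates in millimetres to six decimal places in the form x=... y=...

x=50.043628 y=0.994651

pitch radius r_p = m·N/2 = 3.932·26/2 = 51.116000
base radius r_b = r_p·cos α = 51.116000·cos 24.726° = 46.429606
roll angle φ = 23.075° = 0.40273472 rad
x = r_b·(cos φ + φ·sin φ) = 46.429606·(0.91999260 + 0.40273472·0.39193573) = 50.043628
y = r_b·(sin φ − φ·cos φ) = 46.429606·(0.39193573 − 0.40273472·0.91999260) = 0.994651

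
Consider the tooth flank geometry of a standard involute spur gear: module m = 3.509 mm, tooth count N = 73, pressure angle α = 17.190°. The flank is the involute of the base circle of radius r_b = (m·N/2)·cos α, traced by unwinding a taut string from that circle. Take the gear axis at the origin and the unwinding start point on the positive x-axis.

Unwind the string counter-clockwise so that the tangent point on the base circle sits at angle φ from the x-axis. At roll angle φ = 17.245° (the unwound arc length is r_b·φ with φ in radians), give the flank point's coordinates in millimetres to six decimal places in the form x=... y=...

x=127.774523 y=1.102023

pitch radius r_p = m·N/2 = 3.509·73/2 = 128.078500
base radius r_b = r_p·cos α = 128.078500·cos 17.190° = 122.357228
roll angle φ = 17.245° = 0.30098203 rad
x = r_b·(cos φ + φ·sin φ) = 122.357228·(0.95504582 + 0.30098203·0.29645823) = 127.774523
y = r_b·(sin φ − φ·cos φ) = 122.357228·(0.29645823 − 0.30098203·0.95504582) = 1.102023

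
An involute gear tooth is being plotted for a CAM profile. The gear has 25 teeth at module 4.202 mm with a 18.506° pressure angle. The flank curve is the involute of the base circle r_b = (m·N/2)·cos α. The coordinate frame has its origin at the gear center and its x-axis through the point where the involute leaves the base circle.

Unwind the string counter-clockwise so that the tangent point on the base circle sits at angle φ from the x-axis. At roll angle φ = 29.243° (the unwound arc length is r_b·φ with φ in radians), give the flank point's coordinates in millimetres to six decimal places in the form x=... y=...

pitch radius r_p = m·N/2 = 4.202·25/2 = 52.525000
base radius r_b = r_p·cos α = 52.525000·cos 18.506° = 49.808954
roll angle φ = 29.243° = 0.51038663 rad
x = r_b·(cos φ + φ·sin φ) = 49.808954·(0.87255570 + 0.51038663·0.48851464) = 55.880020
y = r_b·(sin φ − φ·cos φ) = 49.808954·(0.48851464 − 0.51038663·0.87255570) = 2.150446

x=55.880020 y=2.150446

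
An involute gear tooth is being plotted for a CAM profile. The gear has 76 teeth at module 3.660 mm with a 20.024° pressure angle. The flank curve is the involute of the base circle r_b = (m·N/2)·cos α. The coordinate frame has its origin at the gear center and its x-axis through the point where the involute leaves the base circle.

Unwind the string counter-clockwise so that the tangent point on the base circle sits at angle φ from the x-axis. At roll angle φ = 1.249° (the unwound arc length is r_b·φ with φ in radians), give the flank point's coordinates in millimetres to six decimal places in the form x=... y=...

x=130.703557 y=0.000451

pitch radius r_p = m·N/2 = 3.660·76/2 = 139.080000
base radius r_b = r_p·cos α = 139.080000·cos 20.024° = 130.672513
roll angle φ = 1.249° = 0.02179916 rad
x = r_b·(cos φ + φ·sin φ) = 130.672513·(0.99976241 + 0.02179916·0.02179744) = 130.703557
y = r_b·(sin φ − φ·cos φ) = 130.672513·(0.02179744 − 0.02179916·0.99976241) = 0.000451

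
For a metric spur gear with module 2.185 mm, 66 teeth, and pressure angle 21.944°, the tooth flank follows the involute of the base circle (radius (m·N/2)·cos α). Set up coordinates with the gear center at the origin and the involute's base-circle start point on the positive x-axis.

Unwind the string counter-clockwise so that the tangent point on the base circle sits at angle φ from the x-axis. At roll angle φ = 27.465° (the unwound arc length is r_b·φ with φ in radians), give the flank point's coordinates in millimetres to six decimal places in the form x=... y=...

pitch radius r_p = m·N/2 = 2.185·66/2 = 72.105000
base radius r_b = r_p·cos α = 72.105000·cos 21.944° = 66.880960
roll angle φ = 27.465° = 0.47935468 rad
x = r_b·(cos φ + φ·sin φ) = 66.880960·(0.88729273 + 0.47935468·0.46120668) = 74.129138
y = r_b·(sin φ − φ·cos φ) = 66.880960·(0.46120668 − 0.47935468·0.88729273) = 2.399606

x=74.129138 y=2.399606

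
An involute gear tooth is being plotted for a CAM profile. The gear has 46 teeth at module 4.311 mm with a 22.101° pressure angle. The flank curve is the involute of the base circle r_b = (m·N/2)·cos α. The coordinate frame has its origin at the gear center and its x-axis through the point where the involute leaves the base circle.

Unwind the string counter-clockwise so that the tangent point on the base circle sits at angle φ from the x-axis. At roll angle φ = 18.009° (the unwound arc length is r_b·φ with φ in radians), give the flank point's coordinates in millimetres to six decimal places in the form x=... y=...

pitch radius r_p = m·N/2 = 4.311·46/2 = 99.153000
base radius r_b = r_p·cos α = 99.153000·cos 22.101° = 91.867442
roll angle φ = 18.009° = 0.31431634 rad
x = r_b·(cos φ + φ·sin φ) = 91.867442·(0.95100796 + 0.31431634·0.30916638) = 96.293984
y = r_b·(sin φ − φ·cos φ) = 91.867442·(0.30916638 − 0.31431634·0.95100796) = 0.941553

x=96.293984 y=0.941553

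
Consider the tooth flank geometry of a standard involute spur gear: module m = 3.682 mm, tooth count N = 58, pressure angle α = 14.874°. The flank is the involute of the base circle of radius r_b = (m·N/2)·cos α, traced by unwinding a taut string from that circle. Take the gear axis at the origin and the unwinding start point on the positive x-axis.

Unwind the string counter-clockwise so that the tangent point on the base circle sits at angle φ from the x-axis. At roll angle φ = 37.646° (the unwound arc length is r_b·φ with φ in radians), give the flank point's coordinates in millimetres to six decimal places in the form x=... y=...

x=123.129257 y=9.342899

pitch radius r_p = m·N/2 = 3.682·58/2 = 106.778000
base radius r_b = r_p·cos α = 106.778000·cos 14.874° = 103.200154
roll angle φ = 37.646° = 0.65704665 rad
x = r_b·(cos φ + φ·sin φ) = 103.200154·(0.79179953 + 0.65704665·0.61078106) = 123.129257
y = r_b·(sin φ − φ·cos φ) = 103.200154·(0.61078106 − 0.65704665·0.79179953) = 9.342899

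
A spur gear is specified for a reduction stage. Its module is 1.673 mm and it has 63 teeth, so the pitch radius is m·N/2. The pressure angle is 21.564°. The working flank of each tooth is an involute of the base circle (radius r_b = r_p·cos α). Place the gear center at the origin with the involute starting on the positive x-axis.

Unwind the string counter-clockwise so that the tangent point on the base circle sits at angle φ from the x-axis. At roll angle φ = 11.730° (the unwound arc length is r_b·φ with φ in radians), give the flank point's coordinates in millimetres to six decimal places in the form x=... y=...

pitch radius r_p = m·N/2 = 1.673·63/2 = 52.699500
base radius r_b = r_p·cos α = 52.699500·cos 21.564° = 49.010936
roll angle φ = 11.730° = 0.20472712 rad
x = r_b·(cos φ + φ·sin φ) = 49.010936·(0.97911650 + 0.20472712·0.20329999) = 50.027301
y = r_b·(sin φ − φ·cos φ) = 49.010936·(0.20329999 − 0.20472712·0.97911650) = 0.139597

x=50.027301 y=0.139597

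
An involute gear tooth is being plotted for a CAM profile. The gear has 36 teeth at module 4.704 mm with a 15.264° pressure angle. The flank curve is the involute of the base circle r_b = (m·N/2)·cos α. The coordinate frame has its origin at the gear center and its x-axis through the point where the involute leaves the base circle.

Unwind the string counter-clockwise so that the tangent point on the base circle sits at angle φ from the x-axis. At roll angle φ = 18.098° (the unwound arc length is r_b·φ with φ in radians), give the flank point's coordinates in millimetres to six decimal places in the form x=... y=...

x=85.658952 y=0.849583

pitch radius r_p = m·N/2 = 4.704·36/2 = 84.672000
base radius r_b = r_p·cos α = 84.672000·cos 15.264° = 81.685028
roll angle φ = 18.098° = 0.31586969 rad
x = r_b·(cos φ + φ·sin φ) = 81.685028·(0.95052658 + 0.31586969·0.31064325) = 85.658952
y = r_b·(sin φ − φ·cos φ) = 81.685028·(0.31064325 − 0.31586969·0.95052658) = 0.849583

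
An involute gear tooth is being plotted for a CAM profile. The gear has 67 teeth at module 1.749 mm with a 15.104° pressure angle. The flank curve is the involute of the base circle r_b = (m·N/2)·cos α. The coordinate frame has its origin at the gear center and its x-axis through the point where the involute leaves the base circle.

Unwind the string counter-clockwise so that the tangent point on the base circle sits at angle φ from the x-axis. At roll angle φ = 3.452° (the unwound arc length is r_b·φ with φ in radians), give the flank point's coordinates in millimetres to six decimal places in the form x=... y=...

x=56.669998 y=0.004122

pitch radius r_p = m·N/2 = 1.749·67/2 = 58.591500
base radius r_b = r_p·cos α = 58.591500·cos 15.104° = 56.567424
roll angle φ = 3.452° = 0.06024877 rad
x = r_b·(cos φ + φ·sin φ) = 56.567424·(0.99818559 + 0.06024877·0.06021232) = 56.669998
y = r_b·(sin φ − φ·cos φ) = 56.567424·(0.06021232 − 0.06024877·0.99818559) = 0.004122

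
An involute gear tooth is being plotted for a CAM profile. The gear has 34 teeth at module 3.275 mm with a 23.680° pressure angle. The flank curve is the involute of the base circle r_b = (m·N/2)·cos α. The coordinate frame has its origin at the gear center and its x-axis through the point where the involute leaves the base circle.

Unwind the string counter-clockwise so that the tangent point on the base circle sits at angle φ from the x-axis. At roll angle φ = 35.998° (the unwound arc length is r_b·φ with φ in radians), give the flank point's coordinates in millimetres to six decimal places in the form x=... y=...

pitch radius r_p = m·N/2 = 3.275·34/2 = 55.675000
base radius r_b = r_p·cos α = 55.675000·cos 23.680° = 50.987323
roll angle φ = 35.998° = 0.62828362 rad
x = r_b·(cos φ + φ·sin φ) = 50.987323·(0.80903751 + 0.62828362·0.58775701) = 60.079159
y = r_b·(sin φ − φ·cos φ) = 50.987323·(0.58775701 − 0.62828362·0.80903751) = 4.051044

x=60.079159 y=4.051044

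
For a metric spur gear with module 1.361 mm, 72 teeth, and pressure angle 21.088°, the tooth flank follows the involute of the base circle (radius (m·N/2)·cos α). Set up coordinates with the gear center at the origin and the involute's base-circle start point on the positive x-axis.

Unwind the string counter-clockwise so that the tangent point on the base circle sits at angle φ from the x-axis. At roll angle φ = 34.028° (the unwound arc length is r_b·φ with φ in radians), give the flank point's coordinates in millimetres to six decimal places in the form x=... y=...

x=53.079768 y=3.080913

pitch radius r_p = m·N/2 = 1.361·72/2 = 48.996000
base radius r_b = r_p·cos α = 48.996000·cos 21.088° = 45.714685
roll angle φ = 34.028° = 0.59390064 rad
x = r_b·(cos φ + φ·sin φ) = 45.714685·(0.82876420 + 0.59390064·0.55959798) = 53.079768
y = r_b·(sin φ − φ·cos φ) = 45.714685·(0.55959798 − 0.59390064·0.82876420) = 3.080913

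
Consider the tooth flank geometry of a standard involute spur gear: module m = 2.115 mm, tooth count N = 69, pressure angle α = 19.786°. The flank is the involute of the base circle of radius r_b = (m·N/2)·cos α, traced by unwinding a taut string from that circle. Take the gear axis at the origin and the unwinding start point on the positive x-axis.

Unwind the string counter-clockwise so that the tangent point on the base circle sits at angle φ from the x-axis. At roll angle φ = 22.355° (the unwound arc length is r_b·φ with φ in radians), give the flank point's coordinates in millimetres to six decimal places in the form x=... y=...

pitch radius r_p = m·N/2 = 2.115·69/2 = 72.967500
base radius r_b = r_p·cos α = 72.967500·cos 19.786° = 68.659755
roll angle φ = 22.355° = 0.39016835 rad
x = r_b·(cos φ + φ·sin φ) = 68.659755·(0.92484504 + 0.39016835·0.38034412) = 73.688621
y = r_b·(sin φ − φ·cos φ) = 68.659755·(0.38034412 − 0.39016835·0.92484504) = 1.338787

x=73.688621 y=1.338787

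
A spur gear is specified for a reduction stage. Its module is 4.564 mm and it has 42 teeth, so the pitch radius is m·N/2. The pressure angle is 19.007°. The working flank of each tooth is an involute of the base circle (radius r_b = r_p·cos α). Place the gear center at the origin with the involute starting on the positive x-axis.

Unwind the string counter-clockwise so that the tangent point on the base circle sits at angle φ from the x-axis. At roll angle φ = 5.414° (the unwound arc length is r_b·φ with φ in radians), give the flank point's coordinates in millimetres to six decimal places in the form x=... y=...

x=91.022122 y=0.025462

pitch radius r_p = m·N/2 = 4.564·42/2 = 95.844000
base radius r_b = r_p·cos α = 95.844000·cos 19.007° = 90.618469
roll angle φ = 5.414° = 0.09449213 rad
x = r_b·(cos φ + φ·sin φ) = 90.618469·(0.99553894 + 0.09449213·0.09435157) = 91.022122
y = r_b·(sin φ − φ·cos φ) = 90.618469·(0.09435157 − 0.09449213·0.99553894) = 0.025462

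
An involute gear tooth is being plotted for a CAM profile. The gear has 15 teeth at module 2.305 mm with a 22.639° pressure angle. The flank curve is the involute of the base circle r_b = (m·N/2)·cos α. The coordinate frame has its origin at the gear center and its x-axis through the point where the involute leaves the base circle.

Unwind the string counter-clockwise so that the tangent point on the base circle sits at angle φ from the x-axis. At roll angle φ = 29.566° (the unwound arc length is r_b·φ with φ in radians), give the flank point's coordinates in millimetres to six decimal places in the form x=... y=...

pitch radius r_p = m·N/2 = 2.305·15/2 = 17.287500
base radius r_b = r_p·cos α = 17.287500·cos 22.639° = 15.955471
roll angle φ = 29.566° = 0.51602405 rad
x = r_b·(cos φ + φ·sin φ) = 15.955471·(0.86978789 + 0.51602405·0.49342581) = 17.940451
y = r_b·(sin φ − φ·cos φ) = 15.955471·(0.49342581 − 0.51602405·0.86978789) = 0.711524

x=17.940451 y=0.711524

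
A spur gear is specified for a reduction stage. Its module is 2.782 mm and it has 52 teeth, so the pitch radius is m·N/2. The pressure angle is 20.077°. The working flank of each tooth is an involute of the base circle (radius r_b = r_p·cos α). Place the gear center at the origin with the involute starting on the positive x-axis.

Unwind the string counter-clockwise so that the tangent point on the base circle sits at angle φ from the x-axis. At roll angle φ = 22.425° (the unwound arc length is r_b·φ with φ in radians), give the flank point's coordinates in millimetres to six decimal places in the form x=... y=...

x=72.942423 y=1.337039

pitch radius r_p = m·N/2 = 2.782·52/2 = 72.332000
base radius r_b = r_p·cos α = 72.332000·cos 20.077° = 67.936538
roll angle φ = 22.425° = 0.39139008 rad
x = r_b·(cos φ + φ·sin φ) = 67.936538·(0.92437967 + 0.39139008·0.38147375) = 72.942423
y = r_b·(sin φ − φ·cos φ) = 67.936538·(0.38147375 − 0.39139008·0.92437967) = 1.337039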